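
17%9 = 8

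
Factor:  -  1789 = - 1789^1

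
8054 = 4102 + 3952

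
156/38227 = 156/38227 = 0.00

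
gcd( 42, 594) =6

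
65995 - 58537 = 7458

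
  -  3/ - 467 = 3/467 =0.01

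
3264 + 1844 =5108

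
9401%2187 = 653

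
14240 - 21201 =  - 6961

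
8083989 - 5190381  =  2893608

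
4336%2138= 60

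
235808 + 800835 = 1036643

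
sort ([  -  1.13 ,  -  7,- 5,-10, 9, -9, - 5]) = [-10,  -  9,  -  7, - 5, - 5, - 1.13, 9] 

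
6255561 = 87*71903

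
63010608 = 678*92936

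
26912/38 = 13456/19 = 708.21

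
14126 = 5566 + 8560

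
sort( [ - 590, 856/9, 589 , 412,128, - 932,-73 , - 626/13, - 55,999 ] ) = [ - 932, - 590, - 73,  -  55,-626/13, 856/9, 128, 412, 589,999]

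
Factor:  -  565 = -5^1*113^1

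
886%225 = 211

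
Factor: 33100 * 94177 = 3117258700 = 2^2 * 5^2*41^1*331^1*2297^1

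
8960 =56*160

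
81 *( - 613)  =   - 49653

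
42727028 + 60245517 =102972545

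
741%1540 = 741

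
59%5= 4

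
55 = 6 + 49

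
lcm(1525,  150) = 9150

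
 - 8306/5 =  - 8306/5 = -1661.20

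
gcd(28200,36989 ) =47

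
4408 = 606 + 3802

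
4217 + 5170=9387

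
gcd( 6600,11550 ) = 1650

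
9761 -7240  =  2521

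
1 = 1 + 0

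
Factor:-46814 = -2^1*89^1*263^1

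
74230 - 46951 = 27279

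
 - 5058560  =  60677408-65735968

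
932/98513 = 932/98513 = 0.01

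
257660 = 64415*4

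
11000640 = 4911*2240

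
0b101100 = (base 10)44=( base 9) 48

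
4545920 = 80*56824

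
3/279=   1/93= 0.01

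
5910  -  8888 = -2978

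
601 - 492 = 109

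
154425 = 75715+78710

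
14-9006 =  - 8992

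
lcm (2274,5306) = 15918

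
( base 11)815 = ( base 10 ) 984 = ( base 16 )3d8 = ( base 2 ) 1111011000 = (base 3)1100110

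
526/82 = 263/41 = 6.41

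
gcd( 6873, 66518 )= 79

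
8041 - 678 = 7363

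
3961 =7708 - 3747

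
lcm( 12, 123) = 492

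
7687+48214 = 55901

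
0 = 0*2814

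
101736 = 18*5652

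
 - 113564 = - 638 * 178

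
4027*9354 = 37668558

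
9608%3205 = 3198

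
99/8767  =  9/797= 0.01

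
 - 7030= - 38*185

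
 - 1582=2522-4104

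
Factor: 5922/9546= 3^1*7^1*37^( - 1)*43^(  -  1)*47^1=987/1591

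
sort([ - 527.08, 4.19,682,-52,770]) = [  -  527.08,- 52 , 4.19,  682, 770]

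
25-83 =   -  58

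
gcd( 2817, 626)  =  313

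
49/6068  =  49/6068= 0.01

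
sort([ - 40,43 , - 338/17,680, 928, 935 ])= [ - 40, - 338/17,43,680 , 928,935]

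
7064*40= 282560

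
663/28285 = 663/28285 = 0.02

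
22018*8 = 176144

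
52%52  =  0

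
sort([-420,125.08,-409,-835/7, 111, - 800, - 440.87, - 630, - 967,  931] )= [ - 967 , - 800, - 630, - 440.87, - 420, - 409, - 835/7,111,125.08, 931] 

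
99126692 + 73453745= 172580437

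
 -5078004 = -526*9654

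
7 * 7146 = 50022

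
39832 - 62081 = - 22249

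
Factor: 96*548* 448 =23568384 =2^13*3^1*7^1*137^1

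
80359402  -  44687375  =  35672027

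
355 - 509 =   -  154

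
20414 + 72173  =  92587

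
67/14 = 67/14 = 4.79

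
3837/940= 4 + 77/940 = 4.08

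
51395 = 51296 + 99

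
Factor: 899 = 29^1*31^1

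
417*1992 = 830664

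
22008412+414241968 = 436250380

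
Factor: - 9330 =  - 2^1*3^1*5^1 *311^1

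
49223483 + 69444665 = 118668148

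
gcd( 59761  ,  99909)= 1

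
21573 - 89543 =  - 67970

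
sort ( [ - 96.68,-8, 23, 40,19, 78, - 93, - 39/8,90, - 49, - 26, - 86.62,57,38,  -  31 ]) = [ - 96.68, - 93, - 86.62, - 49, - 31,-26, - 8 , -39/8,19,23, 38,40, 57,78,90]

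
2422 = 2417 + 5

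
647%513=134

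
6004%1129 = 359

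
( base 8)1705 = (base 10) 965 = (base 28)16d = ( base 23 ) 1im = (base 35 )RK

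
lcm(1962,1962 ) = 1962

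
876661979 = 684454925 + 192207054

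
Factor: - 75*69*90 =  - 2^1*3^4*5^3*23^1 = - 465750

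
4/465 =4/465=0.01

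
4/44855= 4/44855 = 0.00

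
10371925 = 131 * 79175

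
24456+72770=97226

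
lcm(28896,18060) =144480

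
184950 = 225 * 822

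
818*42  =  34356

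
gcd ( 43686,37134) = 18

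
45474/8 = 5684 + 1/4 = 5684.25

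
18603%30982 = 18603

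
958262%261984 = 172310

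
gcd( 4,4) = 4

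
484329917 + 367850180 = 852180097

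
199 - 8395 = -8196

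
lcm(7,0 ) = 0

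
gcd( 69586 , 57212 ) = 2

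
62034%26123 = 9788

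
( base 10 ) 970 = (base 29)14D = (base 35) RP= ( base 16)3ca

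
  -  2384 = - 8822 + 6438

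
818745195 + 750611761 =1569356956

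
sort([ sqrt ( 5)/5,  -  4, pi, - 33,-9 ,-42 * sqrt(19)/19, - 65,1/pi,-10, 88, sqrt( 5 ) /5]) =[ - 65, - 33, - 10,  -  42*sqrt(19) /19, - 9, - 4, 1/pi, sqrt (5 )/5, sqrt( 5) /5, pi , 88] 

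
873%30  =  3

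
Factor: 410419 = 19^1*21601^1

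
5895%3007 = 2888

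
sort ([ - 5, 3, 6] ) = [ - 5, 3,6 ]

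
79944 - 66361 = 13583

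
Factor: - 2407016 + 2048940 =-358076 =-2^2*89519^1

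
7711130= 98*78685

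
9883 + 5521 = 15404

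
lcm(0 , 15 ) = 0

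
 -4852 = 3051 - 7903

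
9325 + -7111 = 2214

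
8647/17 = 8647/17 = 508.65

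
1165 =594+571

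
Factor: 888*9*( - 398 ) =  - 2^4*3^3 * 37^1*199^1 =-  3180816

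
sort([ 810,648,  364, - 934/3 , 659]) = [-934/3,364,  648 , 659,810]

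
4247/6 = 4247/6 = 707.83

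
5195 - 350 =4845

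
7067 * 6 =42402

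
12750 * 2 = 25500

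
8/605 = 8/605=0.01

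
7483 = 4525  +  2958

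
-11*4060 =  - 44660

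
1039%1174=1039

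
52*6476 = 336752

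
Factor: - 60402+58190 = - 2^2*7^1*79^1 = - 2212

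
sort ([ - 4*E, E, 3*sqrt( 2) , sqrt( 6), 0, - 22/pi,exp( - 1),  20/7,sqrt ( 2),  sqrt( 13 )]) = [ - 4*E, - 22/pi,  0, exp( - 1),  sqrt( 2),sqrt(6),E,20/7,sqrt ( 13), 3*sqrt(2)] 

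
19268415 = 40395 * 477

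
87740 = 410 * 214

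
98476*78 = 7681128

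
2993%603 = 581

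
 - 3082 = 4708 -7790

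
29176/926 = 14588/463 = 31.51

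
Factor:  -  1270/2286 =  - 5/9= - 3^(- 2) *5^1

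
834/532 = 1+151/266 =1.57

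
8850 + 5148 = 13998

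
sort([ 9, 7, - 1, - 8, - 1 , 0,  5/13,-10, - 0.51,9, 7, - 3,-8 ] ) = [ - 10, - 8, - 8, - 3, - 1,- 1, - 0.51 , 0,5/13,7,7,9,9]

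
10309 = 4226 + 6083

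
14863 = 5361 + 9502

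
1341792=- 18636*( -72)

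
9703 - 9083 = 620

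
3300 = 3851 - 551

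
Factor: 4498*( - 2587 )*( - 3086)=35909702036= 2^2*13^2*173^1*199^1*1543^1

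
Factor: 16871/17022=2^(-1 )*3^( - 1)*2837^(-1)*16871^1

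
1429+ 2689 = 4118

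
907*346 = 313822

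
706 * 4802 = 3390212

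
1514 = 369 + 1145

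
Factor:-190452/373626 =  - 31742/62271 = - 2^1 * 3^( - 2 )*11^( - 1) *17^(-1 ) *37^( - 1) * 59^1 * 269^1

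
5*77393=386965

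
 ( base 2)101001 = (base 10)41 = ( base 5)131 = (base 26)1F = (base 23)1i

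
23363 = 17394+5969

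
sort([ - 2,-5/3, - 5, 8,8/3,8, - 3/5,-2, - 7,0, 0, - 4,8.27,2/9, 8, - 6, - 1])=[ - 7, - 6,  -  5, - 4, - 2, - 2, - 5/3 , - 1, - 3/5,0,0,2/9  ,  8/3,8, 8, 8,  8.27]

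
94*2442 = 229548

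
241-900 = - 659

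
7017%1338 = 327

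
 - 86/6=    - 15+ 2/3 =- 14.33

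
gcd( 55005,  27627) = 3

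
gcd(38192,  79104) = 16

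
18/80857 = 18/80857 = 0.00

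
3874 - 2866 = 1008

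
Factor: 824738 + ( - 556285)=29^1*9257^1=268453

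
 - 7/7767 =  - 7/7767= -  0.00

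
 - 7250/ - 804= 9 + 7/402 = 9.02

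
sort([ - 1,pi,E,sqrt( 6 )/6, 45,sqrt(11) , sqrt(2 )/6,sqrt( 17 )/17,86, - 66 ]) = [ -66,-1,  sqrt (2) /6,sqrt( 17 )/17,sqrt(6 )/6, E, pi,sqrt(11 ),45,86]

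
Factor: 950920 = 2^3 * 5^1*23773^1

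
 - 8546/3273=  - 8546/3273 = -2.61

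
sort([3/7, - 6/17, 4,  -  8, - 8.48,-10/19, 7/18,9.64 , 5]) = [ - 8.48,-8  ,  -  10/19,  -  6/17, 7/18, 3/7,4, 5,9.64]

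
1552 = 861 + 691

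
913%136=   97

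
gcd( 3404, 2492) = 4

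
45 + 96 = 141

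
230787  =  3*76929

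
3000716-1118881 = 1881835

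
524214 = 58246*9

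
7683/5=1536+3/5 = 1536.60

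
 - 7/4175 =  - 7/4175 = - 0.00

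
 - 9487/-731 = 12 + 715/731= 12.98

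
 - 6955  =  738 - 7693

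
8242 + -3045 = 5197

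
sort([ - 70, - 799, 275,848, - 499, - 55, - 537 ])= [ - 799, - 537, - 499,-70, - 55, 275, 848 ]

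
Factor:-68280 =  - 2^3*3^1*5^1* 569^1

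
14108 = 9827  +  4281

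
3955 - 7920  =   - 3965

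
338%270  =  68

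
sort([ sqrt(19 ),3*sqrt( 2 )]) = [3*sqrt(2), sqrt(19 )]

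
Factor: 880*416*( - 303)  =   - 110922240 = - 2^9*3^1*5^1*11^1*13^1*101^1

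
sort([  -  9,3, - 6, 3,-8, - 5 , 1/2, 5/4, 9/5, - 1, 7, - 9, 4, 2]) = [-9,  -  9, - 8, - 6, - 5,-1 , 1/2,5/4,9/5, 2,3,3, 4,  7] 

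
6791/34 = 199 + 25/34 = 199.74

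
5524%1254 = 508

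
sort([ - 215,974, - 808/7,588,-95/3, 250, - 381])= [  -  381, - 215, -808/7, - 95/3,250,588,974 ]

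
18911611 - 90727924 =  - 71816313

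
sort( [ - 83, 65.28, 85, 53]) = [-83,53,  65.28, 85]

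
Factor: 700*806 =2^3*5^2 *7^1*13^1*31^1 = 564200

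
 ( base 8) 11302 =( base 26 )72i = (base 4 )1023002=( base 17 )ga8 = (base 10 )4802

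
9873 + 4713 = 14586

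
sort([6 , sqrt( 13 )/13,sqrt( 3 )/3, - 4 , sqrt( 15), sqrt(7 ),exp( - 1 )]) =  [  -  4, sqrt(13 )/13, exp( - 1 ), sqrt(3) /3,  sqrt(7), sqrt(  15 ), 6]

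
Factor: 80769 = 3^1*13^1*19^1*109^1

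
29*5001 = 145029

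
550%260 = 30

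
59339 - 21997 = 37342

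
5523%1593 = 744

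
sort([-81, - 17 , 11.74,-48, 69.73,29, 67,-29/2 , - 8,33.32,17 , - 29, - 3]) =[- 81 , - 48,  -  29 ,-17,-29/2, - 8,-3,  11.74, 17,29,33.32 , 67 , 69.73] 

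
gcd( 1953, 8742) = 93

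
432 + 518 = 950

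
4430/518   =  8+ 143/259 = 8.55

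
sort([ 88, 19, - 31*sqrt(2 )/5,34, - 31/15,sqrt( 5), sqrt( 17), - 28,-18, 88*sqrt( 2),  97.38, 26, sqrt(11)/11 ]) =[ - 28, - 18, - 31*sqrt( 2) /5, -31/15 , sqrt (11 )/11,sqrt(5),sqrt(17), 19,26,  34, 88,  97.38 , 88*sqrt ( 2)] 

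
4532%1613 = 1306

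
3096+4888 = 7984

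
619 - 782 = -163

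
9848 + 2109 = 11957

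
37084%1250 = 834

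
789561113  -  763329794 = 26231319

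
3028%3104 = 3028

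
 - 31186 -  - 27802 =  - 3384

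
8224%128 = 32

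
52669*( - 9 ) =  - 474021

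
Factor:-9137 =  - 9137^1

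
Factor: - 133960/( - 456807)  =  2^3  *3^( - 1)*5^1*13^( - 2)*53^(  -  1 ) *197^1  =  7880/26871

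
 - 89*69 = - 6141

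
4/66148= 1/16537 = 0.00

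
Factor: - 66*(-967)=63822  =  2^1 *3^1 * 11^1*967^1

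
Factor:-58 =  - 2^1*29^1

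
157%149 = 8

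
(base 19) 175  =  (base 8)763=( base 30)GJ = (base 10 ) 499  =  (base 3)200111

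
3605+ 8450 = 12055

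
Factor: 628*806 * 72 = 2^6*3^2*13^1* 31^1 *157^1 = 36444096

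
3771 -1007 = 2764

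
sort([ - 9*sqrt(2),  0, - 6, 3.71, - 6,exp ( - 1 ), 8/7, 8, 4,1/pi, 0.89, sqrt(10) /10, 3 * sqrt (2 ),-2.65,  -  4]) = [ - 9*sqrt(2 ),- 6 , - 6,-4, -2.65, 0, sqrt( 10) /10, 1/pi,  exp( - 1 ), 0.89, 8/7  ,  3.71, 4,3*sqrt(2),8]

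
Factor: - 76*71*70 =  - 2^3 * 5^1*7^1*19^1*71^1 = - 377720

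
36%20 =16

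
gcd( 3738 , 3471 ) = 267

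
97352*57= 5549064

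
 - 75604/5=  - 15121 + 1/5 = - 15120.80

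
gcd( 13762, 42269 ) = 983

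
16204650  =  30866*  525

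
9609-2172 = 7437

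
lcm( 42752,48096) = 384768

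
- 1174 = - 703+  - 471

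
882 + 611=1493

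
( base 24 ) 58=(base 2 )10000000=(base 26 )4o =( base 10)128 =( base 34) 3Q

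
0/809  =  0 = 0.00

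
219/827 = 219/827 = 0.26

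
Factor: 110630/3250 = 851/25 = 5^(  -  2)*23^1*37^1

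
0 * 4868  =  0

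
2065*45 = 92925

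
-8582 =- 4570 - 4012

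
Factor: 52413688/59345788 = 2^1 * 23^1*73^ ( - 1)*167^( - 1)*1217^( - 1)*284857^1=13103422/14836447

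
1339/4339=1339/4339 = 0.31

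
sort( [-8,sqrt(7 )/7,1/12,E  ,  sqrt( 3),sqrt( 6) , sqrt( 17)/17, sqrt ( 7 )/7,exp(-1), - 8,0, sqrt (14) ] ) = [-8, - 8,0,1/12,  sqrt( 17) /17, exp (-1),sqrt( 7)/7,sqrt ( 7)/7,sqrt( 3),sqrt(6),E,sqrt( 14 ) ] 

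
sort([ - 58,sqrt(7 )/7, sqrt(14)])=[ - 58 , sqrt(7)/7,sqrt( 14) ]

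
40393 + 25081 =65474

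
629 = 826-197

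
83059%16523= 444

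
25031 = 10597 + 14434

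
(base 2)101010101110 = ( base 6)20354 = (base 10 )2734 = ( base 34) 2CE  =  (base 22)5e6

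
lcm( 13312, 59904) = 119808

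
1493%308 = 261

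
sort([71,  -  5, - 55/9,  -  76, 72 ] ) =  [ -76 , - 55/9, - 5,  71, 72 ] 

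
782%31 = 7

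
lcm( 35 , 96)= 3360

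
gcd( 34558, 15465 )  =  1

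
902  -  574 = 328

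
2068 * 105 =217140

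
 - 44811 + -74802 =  - 119613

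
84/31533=28/10511  =  0.00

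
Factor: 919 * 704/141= 646976/141 = 2^6*3^ (-1) * 11^1*47^( - 1) * 919^1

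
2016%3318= 2016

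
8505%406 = 385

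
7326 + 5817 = 13143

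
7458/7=1065 + 3/7  =  1065.43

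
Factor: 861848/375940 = 2^1*5^( - 1)*13^1*8287^1*18797^ (  -  1 )  =  215462/93985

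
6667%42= 31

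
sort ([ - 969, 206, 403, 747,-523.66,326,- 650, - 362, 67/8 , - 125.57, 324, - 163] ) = [ -969, - 650, - 523.66, - 362, - 163, - 125.57,  67/8, 206,324, 326,403, 747]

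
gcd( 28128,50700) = 12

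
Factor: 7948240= 2^4*5^1*73^1*1361^1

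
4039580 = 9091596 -5052016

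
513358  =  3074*167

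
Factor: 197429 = 19^1*10391^1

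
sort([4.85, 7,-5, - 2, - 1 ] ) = [ - 5 , - 2, - 1,  4.85,7 ] 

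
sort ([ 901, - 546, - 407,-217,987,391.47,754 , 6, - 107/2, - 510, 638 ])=[ - 546, - 510, - 407, - 217, - 107/2, 6, 391.47, 638,754,  901,987]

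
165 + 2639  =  2804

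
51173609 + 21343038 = 72516647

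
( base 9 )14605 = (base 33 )952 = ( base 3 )111200012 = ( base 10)9968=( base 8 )23360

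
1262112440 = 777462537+484649903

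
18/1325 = 18/1325 = 0.01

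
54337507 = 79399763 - 25062256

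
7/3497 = 7/3497 = 0.00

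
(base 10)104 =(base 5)404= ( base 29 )3h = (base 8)150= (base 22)4G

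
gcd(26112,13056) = 13056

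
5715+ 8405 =14120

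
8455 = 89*95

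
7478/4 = 3739/2 = 1869.50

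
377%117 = 26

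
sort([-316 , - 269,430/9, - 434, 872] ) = [ - 434, - 316, - 269,430/9,872] 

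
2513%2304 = 209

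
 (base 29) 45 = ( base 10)121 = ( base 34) 3J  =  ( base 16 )79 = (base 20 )61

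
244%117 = 10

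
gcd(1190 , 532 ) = 14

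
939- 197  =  742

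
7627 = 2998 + 4629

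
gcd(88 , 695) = 1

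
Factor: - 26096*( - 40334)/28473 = 1052556064/28473 =2^5*3^( - 1 ) * 7^2* 43^1*67^1 * 233^1*9491^( - 1)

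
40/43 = 40/43 = 0.93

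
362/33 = 362/33 = 10.97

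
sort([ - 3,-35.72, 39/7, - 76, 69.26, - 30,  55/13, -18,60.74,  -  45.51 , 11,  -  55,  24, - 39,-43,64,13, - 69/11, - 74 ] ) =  [ - 76 ,  -  74,-55, - 45.51, - 43, - 39,-35.72, - 30, - 18, - 69/11, - 3,55/13 , 39/7,11,13,24, 60.74,64,69.26 ] 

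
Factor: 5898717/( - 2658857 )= - 3^3*11^1 * 37^ ( - 1)*19861^1*71861^( - 1)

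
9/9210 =3/3070 = 0.00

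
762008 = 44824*17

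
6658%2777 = 1104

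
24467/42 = 24467/42 = 582.55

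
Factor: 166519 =89^1*1871^1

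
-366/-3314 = 183/1657 = 0.11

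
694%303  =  88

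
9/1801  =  9/1801  =  0.00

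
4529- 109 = 4420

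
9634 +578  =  10212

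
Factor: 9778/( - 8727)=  - 2^1*3^ ( - 1)*2909^( - 1 )*4889^1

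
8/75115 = 8/75115 = 0.00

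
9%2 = 1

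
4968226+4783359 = 9751585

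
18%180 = 18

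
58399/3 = 19466+1/3=19466.33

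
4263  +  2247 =6510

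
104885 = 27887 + 76998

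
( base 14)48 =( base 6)144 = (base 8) 100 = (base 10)64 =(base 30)24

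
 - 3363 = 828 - 4191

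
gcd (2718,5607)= 9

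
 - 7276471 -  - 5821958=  - 1454513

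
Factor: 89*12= 2^2*3^1 * 89^1 = 1068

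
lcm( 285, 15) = 285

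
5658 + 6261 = 11919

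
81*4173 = 338013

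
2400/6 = 400 = 400.00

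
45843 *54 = 2475522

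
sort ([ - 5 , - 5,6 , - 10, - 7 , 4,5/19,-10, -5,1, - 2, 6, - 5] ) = [ - 10, - 10, - 7, - 5,  -  5 , - 5,-5, - 2 , 5/19, 1, 4,  6,6 ]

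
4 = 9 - 5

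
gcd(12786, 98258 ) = 2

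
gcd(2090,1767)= 19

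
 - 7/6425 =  - 7/6425 = - 0.00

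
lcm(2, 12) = 12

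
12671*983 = 12455593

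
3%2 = 1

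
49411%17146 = 15119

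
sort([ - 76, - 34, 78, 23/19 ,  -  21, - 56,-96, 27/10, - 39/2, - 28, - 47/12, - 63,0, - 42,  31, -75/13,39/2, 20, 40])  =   [ - 96, - 76, - 63 ,-56, - 42  , - 34, - 28, -21,-39/2,  -  75/13, - 47/12, 0 , 23/19,  27/10, 39/2, 20,31,  40, 78] 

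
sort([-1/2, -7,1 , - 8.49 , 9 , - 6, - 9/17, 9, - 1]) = [  -  8.49, - 7,-6, - 1, - 9/17, - 1/2, 1, 9,  9 ] 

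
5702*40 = 228080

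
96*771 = 74016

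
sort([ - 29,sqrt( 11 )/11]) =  [ - 29, sqrt( 11)/11 ]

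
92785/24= 3866+1/24= 3866.04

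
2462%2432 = 30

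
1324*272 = 360128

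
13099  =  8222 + 4877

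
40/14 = 2  +  6/7 = 2.86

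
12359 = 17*727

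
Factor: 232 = 2^3*29^1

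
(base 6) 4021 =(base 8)1555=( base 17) 30a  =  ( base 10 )877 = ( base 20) 23H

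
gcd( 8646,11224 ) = 2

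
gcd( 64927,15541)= 1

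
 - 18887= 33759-52646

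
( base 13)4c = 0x40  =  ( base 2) 1000000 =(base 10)64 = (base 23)2I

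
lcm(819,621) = 56511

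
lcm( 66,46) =1518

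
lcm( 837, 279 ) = 837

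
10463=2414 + 8049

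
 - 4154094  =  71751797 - 75905891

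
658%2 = 0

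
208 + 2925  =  3133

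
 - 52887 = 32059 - 84946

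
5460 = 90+5370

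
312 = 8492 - 8180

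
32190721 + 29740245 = 61930966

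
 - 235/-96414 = 235/96414=0.00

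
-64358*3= - 193074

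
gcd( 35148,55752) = 1212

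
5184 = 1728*3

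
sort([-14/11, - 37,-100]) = [-100, - 37, - 14/11]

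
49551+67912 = 117463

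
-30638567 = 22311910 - 52950477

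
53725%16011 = 5692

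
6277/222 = 28 + 61/222= 28.27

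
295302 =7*42186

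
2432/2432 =1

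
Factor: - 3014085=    - 3^1*5^1*43^1*4673^1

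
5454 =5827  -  373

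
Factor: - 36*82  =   - 2952 = - 2^3*3^2 * 41^1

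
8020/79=8020/79=101.52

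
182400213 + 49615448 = 232015661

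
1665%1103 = 562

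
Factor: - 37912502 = - 2^1*263^1 * 72077^1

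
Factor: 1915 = 5^1*383^1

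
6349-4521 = 1828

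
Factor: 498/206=249/103 = 3^1 * 83^1*103^ ( - 1 )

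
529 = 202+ 327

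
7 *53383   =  373681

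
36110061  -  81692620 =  - 45582559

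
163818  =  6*27303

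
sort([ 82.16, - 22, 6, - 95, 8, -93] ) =[ - 95, - 93, - 22,  6,8, 82.16] 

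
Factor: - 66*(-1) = 66 = 2^1*3^1*11^1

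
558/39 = 186/13 = 14.31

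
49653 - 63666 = -14013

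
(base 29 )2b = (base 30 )29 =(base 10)69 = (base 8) 105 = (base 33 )23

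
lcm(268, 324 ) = 21708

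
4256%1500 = 1256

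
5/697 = 5/697 = 0.01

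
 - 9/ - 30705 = 3/10235 = 0.00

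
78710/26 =3027 + 4/13=3027.31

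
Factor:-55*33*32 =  - 58080 = - 2^5*3^1*5^1*11^2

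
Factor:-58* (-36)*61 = 127368 = 2^3*3^2 * 29^1 * 61^1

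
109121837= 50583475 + 58538362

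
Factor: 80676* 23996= 1935901296 = 2^4*3^5 * 7^1*83^1*857^1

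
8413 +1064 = 9477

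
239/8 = 29+7/8 = 29.88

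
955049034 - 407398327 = 547650707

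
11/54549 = 1/4959 =0.00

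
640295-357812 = 282483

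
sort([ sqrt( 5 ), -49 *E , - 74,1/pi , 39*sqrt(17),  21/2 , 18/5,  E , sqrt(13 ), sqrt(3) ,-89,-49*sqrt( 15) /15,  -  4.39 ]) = [ - 49*E , - 89, -74, - 49*sqrt(15 ) /15, - 4.39,  1/pi, sqrt( 3),sqrt(5), E,18/5,sqrt ( 13), 21/2, 39*sqrt(17)]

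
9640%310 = 30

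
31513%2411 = 170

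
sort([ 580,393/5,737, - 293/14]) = [ -293/14, 393/5,580,  737]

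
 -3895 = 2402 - 6297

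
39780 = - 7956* (-5 )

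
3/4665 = 1/1555 = 0.00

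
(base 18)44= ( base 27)2m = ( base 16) 4c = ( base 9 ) 84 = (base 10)76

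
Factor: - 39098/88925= -2^1*5^( - 2 )*113^1*173^1*3557^( - 1 )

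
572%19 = 2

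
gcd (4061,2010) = 1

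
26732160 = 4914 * 5440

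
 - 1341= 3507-4848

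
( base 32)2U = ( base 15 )64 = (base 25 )3j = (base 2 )1011110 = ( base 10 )94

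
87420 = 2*43710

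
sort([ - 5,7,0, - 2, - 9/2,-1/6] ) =[  -  5, - 9/2, - 2, - 1/6, 0, 7 ] 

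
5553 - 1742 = 3811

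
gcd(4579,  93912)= 1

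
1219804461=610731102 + 609073359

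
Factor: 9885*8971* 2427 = 3^2 *5^1*659^1 * 809^1*8971^1 = 215222319045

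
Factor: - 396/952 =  - 99/238=- 2^( - 1)*3^2 * 7^( - 1 )*11^1*17^( - 1)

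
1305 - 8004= -6699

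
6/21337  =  6/21337 = 0.00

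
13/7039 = 13/7039= 0.00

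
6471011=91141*71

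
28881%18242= 10639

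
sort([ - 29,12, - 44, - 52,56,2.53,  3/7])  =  [- 52,- 44, - 29, 3/7, 2.53,  12,56]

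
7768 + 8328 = 16096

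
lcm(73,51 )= 3723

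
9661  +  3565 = 13226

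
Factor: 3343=3343^1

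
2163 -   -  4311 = 6474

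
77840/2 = 38920 = 38920.00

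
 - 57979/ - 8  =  7247 + 3/8 = 7247.38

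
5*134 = 670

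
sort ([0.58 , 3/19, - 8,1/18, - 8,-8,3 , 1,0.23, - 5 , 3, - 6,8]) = [ - 8, - 8,- 8, - 6 , - 5,1/18,3/19, 0.23,0.58, 1,  3, 3, 8]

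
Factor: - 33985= - 5^1 *7^1*971^1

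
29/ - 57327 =  -  1 + 57298/57327 = - 0.00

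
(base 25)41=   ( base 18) 5B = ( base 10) 101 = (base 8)145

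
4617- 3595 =1022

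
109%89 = 20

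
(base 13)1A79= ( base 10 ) 3987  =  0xf93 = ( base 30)4CR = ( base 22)855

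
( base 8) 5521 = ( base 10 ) 2897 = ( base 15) CD2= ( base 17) a07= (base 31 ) 30E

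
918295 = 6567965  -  5649670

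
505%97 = 20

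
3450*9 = 31050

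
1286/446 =643/223 = 2.88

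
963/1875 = 321/625 = 0.51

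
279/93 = 3 = 3.00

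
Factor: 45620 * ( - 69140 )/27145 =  - 630833360/5429=- 2^4*5^1*61^( - 1 )*89^( - 1 )*2281^1 * 3457^1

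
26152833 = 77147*339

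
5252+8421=13673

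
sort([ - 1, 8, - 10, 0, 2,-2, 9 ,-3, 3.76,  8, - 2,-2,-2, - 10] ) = [ - 10, - 10,-3,-2, - 2,- 2 ,  -  2,-1, 0, 2, 3.76,8, 8, 9]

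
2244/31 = 72 + 12/31 = 72.39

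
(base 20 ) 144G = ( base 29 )BFA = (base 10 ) 9696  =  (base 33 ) 8TR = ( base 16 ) 25E0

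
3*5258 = 15774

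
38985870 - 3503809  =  35482061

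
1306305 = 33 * 39585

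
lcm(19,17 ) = 323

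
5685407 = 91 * 62477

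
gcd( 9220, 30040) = 20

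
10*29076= 290760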